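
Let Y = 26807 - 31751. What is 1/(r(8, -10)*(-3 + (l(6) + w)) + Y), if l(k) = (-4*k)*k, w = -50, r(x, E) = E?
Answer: -1/2974 ≈ -0.00033625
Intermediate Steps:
l(k) = -4*k**2
Y = -4944
1/(r(8, -10)*(-3 + (l(6) + w)) + Y) = 1/(-10*(-3 + (-4*6**2 - 50)) - 4944) = 1/(-10*(-3 + (-4*36 - 50)) - 4944) = 1/(-10*(-3 + (-144 - 50)) - 4944) = 1/(-10*(-3 - 194) - 4944) = 1/(-10*(-197) - 4944) = 1/(1970 - 4944) = 1/(-2974) = -1/2974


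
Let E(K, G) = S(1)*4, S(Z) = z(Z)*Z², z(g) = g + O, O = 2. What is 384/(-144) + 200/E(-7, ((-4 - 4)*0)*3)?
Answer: 14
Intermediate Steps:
z(g) = 2 + g (z(g) = g + 2 = 2 + g)
S(Z) = Z²*(2 + Z) (S(Z) = (2 + Z)*Z² = Z²*(2 + Z))
E(K, G) = 12 (E(K, G) = (1²*(2 + 1))*4 = (1*3)*4 = 3*4 = 12)
384/(-144) + 200/E(-7, ((-4 - 4)*0)*3) = 384/(-144) + 200/12 = 384*(-1/144) + 200*(1/12) = -8/3 + 50/3 = 14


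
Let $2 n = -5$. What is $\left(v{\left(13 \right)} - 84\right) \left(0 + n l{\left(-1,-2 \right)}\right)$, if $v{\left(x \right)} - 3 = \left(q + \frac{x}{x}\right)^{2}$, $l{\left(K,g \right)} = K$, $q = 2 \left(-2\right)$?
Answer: $-180$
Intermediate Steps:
$q = -4$
$n = - \frac{5}{2}$ ($n = \frac{1}{2} \left(-5\right) = - \frac{5}{2} \approx -2.5$)
$v{\left(x \right)} = 12$ ($v{\left(x \right)} = 3 + \left(-4 + \frac{x}{x}\right)^{2} = 3 + \left(-4 + 1\right)^{2} = 3 + \left(-3\right)^{2} = 3 + 9 = 12$)
$\left(v{\left(13 \right)} - 84\right) \left(0 + n l{\left(-1,-2 \right)}\right) = \left(12 - 84\right) \left(0 - - \frac{5}{2}\right) = - 72 \left(0 + \frac{5}{2}\right) = \left(-72\right) \frac{5}{2} = -180$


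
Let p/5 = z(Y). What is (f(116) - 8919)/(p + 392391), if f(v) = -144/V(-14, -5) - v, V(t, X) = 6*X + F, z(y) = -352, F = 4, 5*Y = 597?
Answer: -117383/5078203 ≈ -0.023115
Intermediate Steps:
Y = 597/5 (Y = (⅕)*597 = 597/5 ≈ 119.40)
V(t, X) = 4 + 6*X (V(t, X) = 6*X + 4 = 4 + 6*X)
p = -1760 (p = 5*(-352) = -1760)
f(v) = 72/13 - v (f(v) = -144/(4 + 6*(-5)) - v = -144/(4 - 30) - v = -144/(-26) - v = -144*(-1/26) - v = 72/13 - v)
(f(116) - 8919)/(p + 392391) = ((72/13 - 1*116) - 8919)/(-1760 + 392391) = ((72/13 - 116) - 8919)/390631 = (-1436/13 - 8919)*(1/390631) = -117383/13*1/390631 = -117383/5078203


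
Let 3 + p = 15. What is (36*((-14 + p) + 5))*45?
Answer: 4860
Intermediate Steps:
p = 12 (p = -3 + 15 = 12)
(36*((-14 + p) + 5))*45 = (36*((-14 + 12) + 5))*45 = (36*(-2 + 5))*45 = (36*3)*45 = 108*45 = 4860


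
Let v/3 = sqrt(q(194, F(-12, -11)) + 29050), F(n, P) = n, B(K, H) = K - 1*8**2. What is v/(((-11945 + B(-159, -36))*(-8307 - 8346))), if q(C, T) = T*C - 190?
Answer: sqrt(737)/11257428 ≈ 2.4115e-6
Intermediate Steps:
B(K, H) = -64 + K (B(K, H) = K - 1*64 = K - 64 = -64 + K)
q(C, T) = -190 + C*T (q(C, T) = C*T - 190 = -190 + C*T)
v = 18*sqrt(737) (v = 3*sqrt((-190 + 194*(-12)) + 29050) = 3*sqrt((-190 - 2328) + 29050) = 3*sqrt(-2518 + 29050) = 3*sqrt(26532) = 3*(6*sqrt(737)) = 18*sqrt(737) ≈ 488.66)
v/(((-11945 + B(-159, -36))*(-8307 - 8346))) = (18*sqrt(737))/(((-11945 + (-64 - 159))*(-8307 - 8346))) = (18*sqrt(737))/(((-11945 - 223)*(-16653))) = (18*sqrt(737))/((-12168*(-16653))) = (18*sqrt(737))/202633704 = (18*sqrt(737))*(1/202633704) = sqrt(737)/11257428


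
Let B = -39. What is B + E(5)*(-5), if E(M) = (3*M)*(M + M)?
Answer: -789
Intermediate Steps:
E(M) = 6*M**2 (E(M) = (3*M)*(2*M) = 6*M**2)
B + E(5)*(-5) = -39 + (6*5**2)*(-5) = -39 + (6*25)*(-5) = -39 + 150*(-5) = -39 - 750 = -789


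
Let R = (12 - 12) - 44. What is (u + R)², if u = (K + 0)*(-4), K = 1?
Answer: 2304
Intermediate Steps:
R = -44 (R = 0 - 44 = -44)
u = -4 (u = (1 + 0)*(-4) = 1*(-4) = -4)
(u + R)² = (-4 - 44)² = (-48)² = 2304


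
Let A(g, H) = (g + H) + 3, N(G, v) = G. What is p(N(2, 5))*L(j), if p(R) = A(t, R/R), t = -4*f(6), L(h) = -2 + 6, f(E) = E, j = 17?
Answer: -80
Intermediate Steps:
L(h) = 4
t = -24 (t = -4*6 = -24)
A(g, H) = 3 + H + g (A(g, H) = (H + g) + 3 = 3 + H + g)
p(R) = -20 (p(R) = 3 + R/R - 24 = 3 + 1 - 24 = -20)
p(N(2, 5))*L(j) = -20*4 = -80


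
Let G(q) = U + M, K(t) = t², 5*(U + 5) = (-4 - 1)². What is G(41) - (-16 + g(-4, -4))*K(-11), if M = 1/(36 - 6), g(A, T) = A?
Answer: 72601/30 ≈ 2420.0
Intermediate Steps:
M = 1/30 ≈ 0.033333
U = 0 (U = -5 + (-4 - 1)²/5 = -5 + (⅕)*(-5)² = -5 + (⅕)*25 = -5 + 5 = 0)
G(q) = 1/30 (G(q) = 0 + 1/30 = 1/30)
G(41) - (-16 + g(-4, -4))*K(-11) = 1/30 - (-16 - 4)*(-11)² = 1/30 - (-20)*121 = 1/30 - 1*(-2420) = 1/30 + 2420 = 72601/30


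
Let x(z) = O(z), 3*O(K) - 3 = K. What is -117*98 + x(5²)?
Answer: -34370/3 ≈ -11457.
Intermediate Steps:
O(K) = 1 + K/3
x(z) = 1 + z/3
-117*98 + x(5²) = -117*98 + (1 + (⅓)*5²) = -11466 + (1 + (⅓)*25) = -11466 + (1 + 25/3) = -11466 + 28/3 = -34370/3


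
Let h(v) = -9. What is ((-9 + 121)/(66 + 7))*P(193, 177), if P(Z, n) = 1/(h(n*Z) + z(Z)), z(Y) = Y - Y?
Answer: -112/657 ≈ -0.17047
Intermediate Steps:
z(Y) = 0
P(Z, n) = -⅑ (P(Z, n) = 1/(-9 + 0) = 1/(-9) = -⅑)
((-9 + 121)/(66 + 7))*P(193, 177) = ((-9 + 121)/(66 + 7))*(-⅑) = (112/73)*(-⅑) = -112/657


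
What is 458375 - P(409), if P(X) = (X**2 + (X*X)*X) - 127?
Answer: -68126708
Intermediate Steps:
P(X) = -127 + X**2 + X**3 (P(X) = (X**2 + X**2*X) - 127 = (X**2 + X**3) - 127 = -127 + X**2 + X**3)
458375 - P(409) = 458375 - (-127 + 409**2 + 409**3) = 458375 - (-127 + 167281 + 68417929) = 458375 - 1*68585083 = 458375 - 68585083 = -68126708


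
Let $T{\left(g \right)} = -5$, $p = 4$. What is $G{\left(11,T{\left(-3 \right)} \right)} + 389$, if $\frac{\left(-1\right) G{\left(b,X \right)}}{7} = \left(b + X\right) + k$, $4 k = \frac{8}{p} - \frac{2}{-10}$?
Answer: $\frac{6863}{20} \approx 343.15$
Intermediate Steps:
$k = \frac{11}{20}$ ($k = \frac{\frac{8}{4} - \frac{2}{-10}}{4} = \frac{8 \cdot \frac{1}{4} - - \frac{1}{5}}{4} = \frac{2 + \frac{1}{5}}{4} = \frac{1}{4} \cdot \frac{11}{5} = \frac{11}{20} \approx 0.55$)
$G{\left(b,X \right)} = - \frac{77}{20} - 7 X - 7 b$ ($G{\left(b,X \right)} = - 7 \left(\left(b + X\right) + \frac{11}{20}\right) = - 7 \left(\left(X + b\right) + \frac{11}{20}\right) = - 7 \left(\frac{11}{20} + X + b\right) = - \frac{77}{20} - 7 X - 7 b$)
$G{\left(11,T{\left(-3 \right)} \right)} + 389 = \left(- \frac{77}{20} - -35 - 77\right) + 389 = \left(- \frac{77}{20} + 35 - 77\right) + 389 = - \frac{917}{20} + 389 = \frac{6863}{20}$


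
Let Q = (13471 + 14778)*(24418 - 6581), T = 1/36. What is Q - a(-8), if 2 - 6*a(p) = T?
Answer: 108837521137/216 ≈ 5.0388e+8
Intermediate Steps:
T = 1/36 ≈ 0.027778
Q = 503877413 (Q = 28249*17837 = 503877413)
a(p) = 71/216 (a(p) = 1/3 - 1/6*1/36 = 1/3 - 1/216 = 71/216)
Q - a(-8) = 503877413 - 1*71/216 = 503877413 - 71/216 = 108837521137/216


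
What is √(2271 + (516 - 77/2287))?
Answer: 4*√911053894/2287 ≈ 52.792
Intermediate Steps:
√(2271 + (516 - 77/2287)) = √(2271 + 1180015/2287) = √(6373792/2287) = 4*√911053894/2287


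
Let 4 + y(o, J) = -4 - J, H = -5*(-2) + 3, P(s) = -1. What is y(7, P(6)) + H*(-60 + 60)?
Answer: -7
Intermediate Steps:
H = 13 (H = 10 + 3 = 13)
y(o, J) = -8 - J (y(o, J) = -4 + (-4 - J) = -8 - J)
y(7, P(6)) + H*(-60 + 60) = (-8 - 1*(-1)) + 13*(-60 + 60) = (-8 + 1) + 13*0 = -7 + 0 = -7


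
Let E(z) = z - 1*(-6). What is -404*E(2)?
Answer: -3232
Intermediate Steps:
E(z) = 6 + z (E(z) = z + 6 = 6 + z)
-404*E(2) = -404*(6 + 2) = -404*8 = -3232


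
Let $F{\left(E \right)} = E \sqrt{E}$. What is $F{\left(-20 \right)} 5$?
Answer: $- 200 i \sqrt{5} \approx - 447.21 i$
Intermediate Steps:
$F{\left(E \right)} = E^{\frac{3}{2}}$
$F{\left(-20 \right)} 5 = \left(-20\right)^{\frac{3}{2}} \cdot 5 = - 40 i \sqrt{5} \cdot 5 = - 200 i \sqrt{5}$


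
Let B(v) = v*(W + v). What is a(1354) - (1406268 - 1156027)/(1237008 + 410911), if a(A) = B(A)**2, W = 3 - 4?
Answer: 5530555857177136795/1647919 ≈ 3.3561e+12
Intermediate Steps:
W = -1
B(v) = v*(-1 + v)
a(A) = A**2*(-1 + A)**2 (a(A) = (A*(-1 + A))**2 = A**2*(-1 + A)**2)
a(1354) - (1406268 - 1156027)/(1237008 + 410911) = 1354**2*(-1 + 1354)**2 - (1406268 - 1156027)/(1237008 + 410911) = 1833316*1353**2 - 250241/1647919 = 1833316*1830609 - 250241/1647919 = 3356084769444 - 1*250241/1647919 = 3356084769444 - 250241/1647919 = 5530555857177136795/1647919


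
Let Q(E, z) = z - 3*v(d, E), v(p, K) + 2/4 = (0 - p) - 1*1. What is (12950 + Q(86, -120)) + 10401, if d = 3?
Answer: 46489/2 ≈ 23245.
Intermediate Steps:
v(p, K) = -3/2 - p (v(p, K) = -½ + ((0 - p) - 1*1) = -½ + (-p - 1) = -½ + (-1 - p) = -3/2 - p)
Q(E, z) = 27/2 + z (Q(E, z) = z - 3*(-3/2 - 1*3) = z - 3*(-3/2 - 3) = z - 3*(-9/2) = z + 27/2 = 27/2 + z)
(12950 + Q(86, -120)) + 10401 = (12950 + (27/2 - 120)) + 10401 = (12950 - 213/2) + 10401 = 25687/2 + 10401 = 46489/2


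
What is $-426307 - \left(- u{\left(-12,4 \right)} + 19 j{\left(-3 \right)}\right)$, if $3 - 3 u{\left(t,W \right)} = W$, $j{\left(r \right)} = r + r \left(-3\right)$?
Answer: $- \frac{1279264}{3} \approx -4.2642 \cdot 10^{5}$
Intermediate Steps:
$j{\left(r \right)} = - 2 r$ ($j{\left(r \right)} = r - 3 r = - 2 r$)
$u{\left(t,W \right)} = 1 - \frac{W}{3}$
$-426307 - \left(- u{\left(-12,4 \right)} + 19 j{\left(-3 \right)}\right) = -426307 + \left(\left(1 - \frac{4}{3}\right) - 19 \left(\left(-2\right) \left(-3\right)\right)\right) = -426307 + \left(\left(1 - \frac{4}{3}\right) - 114\right) = -426307 - \frac{343}{3} = - \frac{1279264}{3}$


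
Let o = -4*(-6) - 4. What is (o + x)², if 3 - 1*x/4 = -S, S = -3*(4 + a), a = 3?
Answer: 2704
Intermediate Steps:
o = 20 (o = 24 - 4 = 20)
S = -21 (S = -3*(4 + 3) = -3*7 = -21)
x = -72 (x = 12 - (-4)*(-21) = 12 - 4*21 = 12 - 84 = -72)
(o + x)² = (20 - 72)² = (-52)² = 2704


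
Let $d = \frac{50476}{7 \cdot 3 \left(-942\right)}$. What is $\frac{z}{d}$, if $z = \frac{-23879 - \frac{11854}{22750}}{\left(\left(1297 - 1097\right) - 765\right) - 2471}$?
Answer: $- \frac{15992189874}{5187986375} \approx -3.0825$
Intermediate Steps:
$d = - \frac{25238}{9891}$ ($d = \frac{50476}{21 \left(-942\right)} = \frac{50476}{-19782} = 50476 \left(- \frac{1}{19782}\right) = - \frac{25238}{9891} \approx -2.5516$)
$z = \frac{22635796}{2877875}$ ($z = \frac{-23879 - \frac{5927}{11375}}{\left(200 - 765\right) - 2471} = \frac{-23879 - \frac{5927}{11375}}{-565 - 2471} = - \frac{271629552}{11375 \left(-3036\right)} = \left(- \frac{271629552}{11375}\right) \left(- \frac{1}{3036}\right) = \frac{22635796}{2877875} \approx 7.8655$)
$\frac{z}{d} = \frac{22635796}{2877875 \left(- \frac{25238}{9891}\right)} = \frac{22635796}{2877875} \left(- \frac{9891}{25238}\right) = - \frac{15992189874}{5187986375}$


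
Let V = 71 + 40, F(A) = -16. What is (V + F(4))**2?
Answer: 9025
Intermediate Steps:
V = 111
(V + F(4))**2 = (111 - 16)**2 = 95**2 = 9025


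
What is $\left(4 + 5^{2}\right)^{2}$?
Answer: $841$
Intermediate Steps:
$\left(4 + 5^{2}\right)^{2} = \left(4 + 25\right)^{2} = 29^{2} = 841$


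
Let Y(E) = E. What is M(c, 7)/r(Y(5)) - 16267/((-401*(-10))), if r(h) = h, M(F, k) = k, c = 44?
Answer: -10653/4010 ≈ -2.6566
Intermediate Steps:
M(c, 7)/r(Y(5)) - 16267/((-401*(-10))) = 7/5 - 16267/((-401*(-10))) = 7*(⅕) - 16267/4010 = 7/5 - 16267*1/4010 = 7/5 - 16267/4010 = -10653/4010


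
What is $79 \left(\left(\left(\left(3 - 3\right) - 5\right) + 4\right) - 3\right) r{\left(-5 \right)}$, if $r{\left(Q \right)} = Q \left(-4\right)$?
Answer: $-6320$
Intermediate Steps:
$r{\left(Q \right)} = - 4 Q$
$79 \left(\left(\left(\left(3 - 3\right) - 5\right) + 4\right) - 3\right) r{\left(-5 \right)} = 79 \left(\left(\left(\left(3 - 3\right) - 5\right) + 4\right) - 3\right) \left(\left(-4\right) \left(-5\right)\right) = 79 \left(\left(\left(0 - 5\right) + 4\right) - 3\right) 20 = 79 \left(\left(-5 + 4\right) - 3\right) 20 = 79 \left(-1 - 3\right) 20 = 79 \left(\left(-4\right) 20\right) = 79 \left(-80\right) = -6320$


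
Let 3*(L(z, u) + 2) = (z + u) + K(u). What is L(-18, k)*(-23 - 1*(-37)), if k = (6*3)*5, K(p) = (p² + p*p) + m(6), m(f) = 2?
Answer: 227752/3 ≈ 75917.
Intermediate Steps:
K(p) = 2 + 2*p² (K(p) = (p² + p*p) + 2 = (p² + p²) + 2 = 2*p² + 2 = 2 + 2*p²)
k = 90 (k = 18*5 = 90)
L(z, u) = -4/3 + u/3 + z/3 + 2*u²/3 (L(z, u) = -2 + ((z + u) + (2 + 2*u²))/3 = -2 + ((u + z) + (2 + 2*u²))/3 = -2 + (2 + u + z + 2*u²)/3 = -2 + (⅔ + u/3 + z/3 + 2*u²/3) = -4/3 + u/3 + z/3 + 2*u²/3)
L(-18, k)*(-23 - 1*(-37)) = (-4/3 + (⅓)*90 + (⅓)*(-18) + (⅔)*90²)*(-23 - 1*(-37)) = (-4/3 + 30 - 6 + (⅔)*8100)*(-23 + 37) = (-4/3 + 30 - 6 + 5400)*14 = (16268/3)*14 = 227752/3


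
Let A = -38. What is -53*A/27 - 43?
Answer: 853/27 ≈ 31.593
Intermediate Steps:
-53*A/27 - 43 = -(-2014)/27 - 43 = -53*(-38/27) - 43 = 2014/27 - 43 = 853/27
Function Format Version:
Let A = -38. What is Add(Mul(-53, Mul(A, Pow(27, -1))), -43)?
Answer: Rational(853, 27) ≈ 31.593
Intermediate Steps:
Add(Mul(-53, Mul(A, Pow(27, -1))), -43) = Add(Mul(-53, Mul(-38, Pow(27, -1))), -43) = Add(Mul(-53, Mul(-38, Rational(1, 27))), -43) = Add(Mul(-53, Rational(-38, 27)), -43) = Add(Rational(2014, 27), -43) = Rational(853, 27)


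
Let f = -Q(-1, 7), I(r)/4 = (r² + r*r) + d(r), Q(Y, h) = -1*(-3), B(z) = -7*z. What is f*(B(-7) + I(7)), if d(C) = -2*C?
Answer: -1155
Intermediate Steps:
Q(Y, h) = 3
I(r) = -8*r + 8*r² (I(r) = 4*((r² + r*r) - 2*r) = 4*((r² + r²) - 2*r) = 4*(2*r² - 2*r) = 4*(-2*r + 2*r²) = -8*r + 8*r²)
f = -3 (f = -1*3 = -3)
f*(B(-7) + I(7)) = -3*(-7*(-7) + 8*7*(-1 + 7)) = -3*(49 + 8*7*6) = -3*(49 + 336) = -3*385 = -1155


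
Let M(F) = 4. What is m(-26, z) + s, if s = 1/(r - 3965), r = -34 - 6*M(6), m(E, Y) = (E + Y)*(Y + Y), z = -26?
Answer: 10878191/4023 ≈ 2704.0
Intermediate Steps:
m(E, Y) = 2*Y*(E + Y) (m(E, Y) = (E + Y)*(2*Y) = 2*Y*(E + Y))
r = -58 (r = -34 - 6*4 = -34 - 24 = -58)
s = -1/4023 (s = 1/(-58 - 3965) = 1/(-4023) = -1/4023 ≈ -0.00024857)
m(-26, z) + s = 2*(-26)*(-26 - 26) - 1/4023 = 2*(-26)*(-52) - 1/4023 = 2704 - 1/4023 = 10878191/4023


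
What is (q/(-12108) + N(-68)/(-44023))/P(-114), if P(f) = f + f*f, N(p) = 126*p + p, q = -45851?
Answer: 2123063261/6866498694888 ≈ 0.00030919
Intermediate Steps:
N(p) = 127*p
P(f) = f + f²
(q/(-12108) + N(-68)/(-44023))/P(-114) = (-45851/(-12108) + (127*(-68))/(-44023))/((-114*(1 - 114))) = (-45851*(-1/12108) - 8636*(-1/44023))/((-114*(-113))) = (45851/12108 + 8636/44023)/12882 = (2123063261/533030484)*(1/12882) = 2123063261/6866498694888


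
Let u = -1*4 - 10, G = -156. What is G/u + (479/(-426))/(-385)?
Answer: 1828019/164010 ≈ 11.146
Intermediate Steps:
u = -14 (u = -4 - 10 = -14)
G/u + (479/(-426))/(-385) = -156/(-14) + (479/(-426))/(-385) = -156*(-1/14) + (479*(-1/426))*(-1/385) = 78/7 - 479/426*(-1/385) = 78/7 + 479/164010 = 1828019/164010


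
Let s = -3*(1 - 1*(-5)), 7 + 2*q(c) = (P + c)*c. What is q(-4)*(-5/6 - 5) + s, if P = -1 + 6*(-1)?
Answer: -1511/12 ≈ -125.92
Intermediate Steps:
P = -7 (P = -1 - 6 = -7)
q(c) = -7/2 + c*(-7 + c)/2 (q(c) = -7/2 + ((-7 + c)*c)/2 = -7/2 + (c*(-7 + c))/2 = -7/2 + c*(-7 + c)/2)
s = -18 (s = -3*(1 + 5) = -3*6 = -18)
q(-4)*(-5/6 - 5) + s = (-7/2 + (1/2)*(-4)**2 - 7/2*(-4))*(-5/6 - 5) - 18 = (-7/2 + (1/2)*16 + 14)*((1/6)*(-5) - 5) - 18 = (-7/2 + 8 + 14)*(-5/6 - 5) - 18 = (37/2)*(-35/6) - 18 = -1295/12 - 18 = -1511/12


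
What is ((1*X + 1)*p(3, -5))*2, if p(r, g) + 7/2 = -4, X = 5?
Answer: -90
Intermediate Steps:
p(r, g) = -15/2 (p(r, g) = -7/2 - 4 = -15/2)
((1*X + 1)*p(3, -5))*2 = ((1*5 + 1)*(-15/2))*2 = ((5 + 1)*(-15/2))*2 = (6*(-15/2))*2 = -45*2 = -90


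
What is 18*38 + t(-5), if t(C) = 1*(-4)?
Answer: 680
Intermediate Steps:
t(C) = -4
18*38 + t(-5) = 18*38 - 4 = 684 - 4 = 680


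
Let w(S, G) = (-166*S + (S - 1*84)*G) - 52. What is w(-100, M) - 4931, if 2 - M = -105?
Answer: -8071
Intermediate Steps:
M = 107 (M = 2 - 1*(-105) = 2 + 105 = 107)
w(S, G) = -52 - 166*S + G*(-84 + S) (w(S, G) = (-166*S + (S - 84)*G) - 52 = (-166*S + (-84 + S)*G) - 52 = (-166*S + G*(-84 + S)) - 52 = -52 - 166*S + G*(-84 + S))
w(-100, M) - 4931 = (-52 - 166*(-100) - 84*107 + 107*(-100)) - 4931 = (-52 + 16600 - 8988 - 10700) - 4931 = -3140 - 4931 = -8071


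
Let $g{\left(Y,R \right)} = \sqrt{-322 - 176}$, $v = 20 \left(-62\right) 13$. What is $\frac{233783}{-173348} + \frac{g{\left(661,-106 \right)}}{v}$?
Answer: $- \frac{233783}{173348} - \frac{i \sqrt{498}}{16120} \approx -1.3486 - 0.0013844 i$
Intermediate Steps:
$v = -16120$ ($v = \left(-1240\right) 13 = -16120$)
$g{\left(Y,R \right)} = i \sqrt{498}$ ($g{\left(Y,R \right)} = \sqrt{-498} = i \sqrt{498}$)
$\frac{233783}{-173348} + \frac{g{\left(661,-106 \right)}}{v} = \frac{233783}{-173348} + \frac{i \sqrt{498}}{-16120} = 233783 \left(- \frac{1}{173348}\right) + i \sqrt{498} \left(- \frac{1}{16120}\right) = - \frac{233783}{173348} - \frac{i \sqrt{498}}{16120}$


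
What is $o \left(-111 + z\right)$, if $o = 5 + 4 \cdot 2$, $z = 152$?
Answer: $533$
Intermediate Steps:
$o = 13$ ($o = 5 + 8 = 13$)
$o \left(-111 + z\right) = 13 \left(-111 + 152\right) = 13 \cdot 41 = 533$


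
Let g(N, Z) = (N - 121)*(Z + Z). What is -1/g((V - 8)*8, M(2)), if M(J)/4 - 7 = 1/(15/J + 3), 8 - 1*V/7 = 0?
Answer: -21/313496 ≈ -6.6987e-5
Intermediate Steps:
V = 56 (V = 56 - 7*0 = 56 + 0 = 56)
M(J) = 28 + 4/(3 + 15/J) (M(J) = 28 + 4/(15/J + 3) = 28 + 4/(3 + 15/J))
g(N, Z) = 2*Z*(-121 + N) (g(N, Z) = (-121 + N)*(2*Z) = 2*Z*(-121 + N))
-1/g((V - 8)*8, M(2)) = -1/(2*(4*(105 + 22*2)/(3*(5 + 2)))*(-121 + (56 - 8)*8)) = -1/(2*((4/3)*(105 + 44)/7)*(-121 + 48*8)) = -1/(2*((4/3)*(1/7)*149)*(-121 + 384)) = -1/(2*(596/21)*263) = -1/313496/21 = -1*21/313496 = -21/313496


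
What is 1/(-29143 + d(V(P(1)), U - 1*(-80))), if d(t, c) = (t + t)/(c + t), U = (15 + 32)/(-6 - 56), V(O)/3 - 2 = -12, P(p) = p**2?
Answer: -3053/88977299 ≈ -3.4312e-5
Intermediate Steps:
V(O) = -30 (V(O) = 6 + 3*(-12) = 6 - 36 = -30)
U = -47/62 (U = 47/(-62) = 47*(-1/62) = -47/62 ≈ -0.75806)
d(t, c) = 2*t/(c + t) (d(t, c) = (2*t)/(c + t) = 2*t/(c + t))
1/(-29143 + d(V(P(1)), U - 1*(-80))) = 1/(-29143 + 2*(-30)/((-47/62 - 1*(-80)) - 30)) = 1/(-29143 + 2*(-30)/((-47/62 + 80) - 30)) = 1/(-29143 + 2*(-30)/(4913/62 - 30)) = 1/(-29143 + 2*(-30)/(3053/62)) = 1/(-29143 + 2*(-30)*(62/3053)) = 1/(-29143 - 3720/3053) = 1/(-88977299/3053) = -3053/88977299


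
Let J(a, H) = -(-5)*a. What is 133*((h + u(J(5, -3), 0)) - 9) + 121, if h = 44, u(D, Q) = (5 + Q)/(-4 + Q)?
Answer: 18439/4 ≈ 4609.8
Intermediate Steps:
J(a, H) = 5*a
u(D, Q) = (5 + Q)/(-4 + Q)
133*((h + u(J(5, -3), 0)) - 9) + 121 = 133*((44 + (5 + 0)/(-4 + 0)) - 9) + 121 = 133*((44 + 5/(-4)) - 9) + 121 = 133*((44 - 1/4*5) - 9) + 121 = 133*((44 - 5/4) - 9) + 121 = 133*(171/4 - 9) + 121 = 133*(135/4) + 121 = 17955/4 + 121 = 18439/4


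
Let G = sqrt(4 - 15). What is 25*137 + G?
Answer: 3425 + I*sqrt(11) ≈ 3425.0 + 3.3166*I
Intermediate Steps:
G = I*sqrt(11) (G = sqrt(-11) = I*sqrt(11) ≈ 3.3166*I)
25*137 + G = 25*137 + I*sqrt(11) = 3425 + I*sqrt(11)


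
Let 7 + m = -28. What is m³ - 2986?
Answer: -45861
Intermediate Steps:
m = -35 (m = -7 - 28 = -35)
m³ - 2986 = (-35)³ - 2986 = -42875 - 2986 = -45861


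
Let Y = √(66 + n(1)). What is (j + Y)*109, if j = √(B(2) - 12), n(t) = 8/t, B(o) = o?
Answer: 109*√74 + 109*I*√10 ≈ 937.65 + 344.69*I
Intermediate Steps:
Y = √74 (Y = √(66 + 8/1) = √(66 + 8*1) = √(66 + 8) = √74 ≈ 8.6023)
j = I*√10 (j = √(2 - 12) = √(-10) = I*√10 ≈ 3.1623*I)
(j + Y)*109 = (I*√10 + √74)*109 = (√74 + I*√10)*109 = 109*√74 + 109*I*√10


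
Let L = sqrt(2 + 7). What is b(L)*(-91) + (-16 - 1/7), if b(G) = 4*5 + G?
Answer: -14764/7 ≈ -2109.1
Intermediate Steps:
L = 3 (L = sqrt(9) = 3)
b(G) = 20 + G
b(L)*(-91) + (-16 - 1/7) = (20 + 3)*(-91) + (-16 - 1/7) = 23*(-91) + (-16 - 1*1/7) = -2093 + (-16 - 1/7) = -2093 - 113/7 = -14764/7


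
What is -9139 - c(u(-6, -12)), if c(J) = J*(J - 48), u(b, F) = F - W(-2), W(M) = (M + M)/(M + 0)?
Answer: -10007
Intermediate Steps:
W(M) = 2 (W(M) = (2*M)/M = 2)
u(b, F) = -2 + F (u(b, F) = F - 1*2 = F - 2 = -2 + F)
c(J) = J*(-48 + J)
-9139 - c(u(-6, -12)) = -9139 - (-2 - 12)*(-48 + (-2 - 12)) = -9139 - (-14)*(-48 - 14) = -9139 - (-14)*(-62) = -9139 - 1*868 = -9139 - 868 = -10007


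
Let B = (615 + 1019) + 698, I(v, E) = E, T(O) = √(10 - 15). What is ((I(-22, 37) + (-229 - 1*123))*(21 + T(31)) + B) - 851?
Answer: -5134 - 315*I*√5 ≈ -5134.0 - 704.36*I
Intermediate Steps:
T(O) = I*√5 (T(O) = √(-5) = I*√5)
B = 2332 (B = 1634 + 698 = 2332)
((I(-22, 37) + (-229 - 1*123))*(21 + T(31)) + B) - 851 = ((37 + (-229 - 1*123))*(21 + I*√5) + 2332) - 851 = ((37 + (-229 - 123))*(21 + I*√5) + 2332) - 851 = ((37 - 352)*(21 + I*√5) + 2332) - 851 = (-315*(21 + I*√5) + 2332) - 851 = ((-6615 - 315*I*√5) + 2332) - 851 = (-4283 - 315*I*√5) - 851 = -5134 - 315*I*√5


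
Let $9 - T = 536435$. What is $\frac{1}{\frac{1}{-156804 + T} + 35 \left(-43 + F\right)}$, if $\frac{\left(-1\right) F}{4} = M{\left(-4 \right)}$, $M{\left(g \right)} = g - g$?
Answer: $- \frac{693230}{1043311151} \approx -0.00066445$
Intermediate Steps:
$T = -536426$ ($T = 9 - 536435 = -536426$)
$M{\left(g \right)} = 0$
$F = 0$ ($F = \left(-4\right) 0 = 0$)
$\frac{1}{\frac{1}{-156804 + T} + 35 \left(-43 + F\right)} = \frac{1}{\frac{1}{-156804 - 536426} + 35 \left(-43 + 0\right)} = \frac{1}{\frac{1}{-693230} + 35 \left(-43\right)} = \frac{1}{- \frac{1}{693230} - 1505} = \frac{1}{- \frac{1043311151}{693230}} = - \frac{693230}{1043311151}$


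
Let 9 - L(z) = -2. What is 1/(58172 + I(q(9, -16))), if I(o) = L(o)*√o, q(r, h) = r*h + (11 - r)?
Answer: 29086/1691999383 - 11*I*√142/3383998766 ≈ 1.719e-5 - 3.8735e-8*I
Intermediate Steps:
L(z) = 11 (L(z) = 9 - 1*(-2) = 9 + 2 = 11)
q(r, h) = 11 - r + h*r (q(r, h) = h*r + (11 - r) = 11 - r + h*r)
I(o) = 11*√o
1/(58172 + I(q(9, -16))) = 1/(58172 + 11*√(11 - 1*9 - 16*9)) = 1/(58172 + 11*√(11 - 9 - 144)) = 1/(58172 + 11*√(-142)) = 1/(58172 + 11*(I*√142)) = 1/(58172 + 11*I*√142)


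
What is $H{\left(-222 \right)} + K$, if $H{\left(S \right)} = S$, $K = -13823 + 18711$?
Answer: $4666$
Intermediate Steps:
$K = 4888$
$H{\left(-222 \right)} + K = -222 + 4888 = 4666$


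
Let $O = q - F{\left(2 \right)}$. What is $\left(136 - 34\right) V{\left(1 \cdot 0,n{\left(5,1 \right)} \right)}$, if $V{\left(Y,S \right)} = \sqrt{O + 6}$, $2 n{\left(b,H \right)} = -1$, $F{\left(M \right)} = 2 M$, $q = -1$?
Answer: $102$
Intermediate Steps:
$O = -5$ ($O = -1 - 2 \cdot 2 = -1 - 4 = -5$)
$n{\left(b,H \right)} = - \frac{1}{2}$ ($n{\left(b,H \right)} = \frac{1}{2} \left(-1\right) = - \frac{1}{2}$)
$V{\left(Y,S \right)} = 1$ ($V{\left(Y,S \right)} = \sqrt{-5 + 6} = \sqrt{1} = 1$)
$\left(136 - 34\right) V{\left(1 \cdot 0,n{\left(5,1 \right)} \right)} = \left(136 - 34\right) 1 = 102 \cdot 1 = 102$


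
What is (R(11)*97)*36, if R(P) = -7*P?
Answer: -268884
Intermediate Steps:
(R(11)*97)*36 = (-7*11*97)*36 = -77*97*36 = -7469*36 = -268884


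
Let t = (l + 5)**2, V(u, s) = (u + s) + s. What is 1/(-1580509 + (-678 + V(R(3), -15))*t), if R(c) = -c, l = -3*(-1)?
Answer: -1/1626013 ≈ -6.1500e-7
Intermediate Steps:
l = 3
V(u, s) = u + 2*s (V(u, s) = (s + u) + s = u + 2*s)
t = 64 (t = (3 + 5)**2 = 8**2 = 64)
1/(-1580509 + (-678 + V(R(3), -15))*t) = 1/(-1580509 + (-678 + (-1*3 + 2*(-15)))*64) = 1/(-1580509 + (-678 + (-3 - 30))*64) = 1/(-1580509 + (-678 - 33)*64) = 1/(-1580509 - 711*64) = 1/(-1580509 - 45504) = 1/(-1626013) = -1/1626013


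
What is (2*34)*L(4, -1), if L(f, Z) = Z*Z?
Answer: 68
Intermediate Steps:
L(f, Z) = Z²
(2*34)*L(4, -1) = (2*34)*(-1)² = 68*1 = 68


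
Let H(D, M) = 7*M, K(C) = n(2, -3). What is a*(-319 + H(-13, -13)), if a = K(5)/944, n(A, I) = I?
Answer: 615/472 ≈ 1.3030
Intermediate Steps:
K(C) = -3
a = -3/944 ≈ -0.0031780
a*(-319 + H(-13, -13)) = -3*(-319 + 7*(-13))/944 = -3*(-319 - 91)/944 = -3/944*(-410) = 615/472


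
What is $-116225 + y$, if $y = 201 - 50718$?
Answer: $-166742$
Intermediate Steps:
$y = -50517$ ($y = 201 - 50718 = -50517$)
$-116225 + y = -116225 - 50517 = -166742$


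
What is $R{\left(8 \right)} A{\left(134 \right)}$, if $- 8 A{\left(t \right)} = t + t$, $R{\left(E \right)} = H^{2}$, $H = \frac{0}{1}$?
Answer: $0$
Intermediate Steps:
$H = 0$ ($H = 0 \cdot 1 = 0$)
$R{\left(E \right)} = 0$ ($R{\left(E \right)} = 0^{2} = 0$)
$A{\left(t \right)} = - \frac{t}{4}$ ($A{\left(t \right)} = - \frac{t + t}{8} = - \frac{2 t}{8} = - \frac{t}{4}$)
$R{\left(8 \right)} A{\left(134 \right)} = 0 \left(\left(- \frac{1}{4}\right) 134\right) = 0 \left(- \frac{67}{2}\right) = 0$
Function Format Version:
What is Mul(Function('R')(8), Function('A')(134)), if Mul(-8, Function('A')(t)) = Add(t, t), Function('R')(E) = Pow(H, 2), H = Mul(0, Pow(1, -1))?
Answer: 0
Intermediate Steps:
H = 0 (H = Mul(0, 1) = 0)
Function('R')(E) = 0 (Function('R')(E) = Pow(0, 2) = 0)
Function('A')(t) = Mul(Rational(-1, 4), t) (Function('A')(t) = Mul(Rational(-1, 8), Add(t, t)) = Mul(Rational(-1, 8), Mul(2, t)) = Mul(Rational(-1, 4), t))
Mul(Function('R')(8), Function('A')(134)) = Mul(0, Mul(Rational(-1, 4), 134)) = Mul(0, Rational(-67, 2)) = 0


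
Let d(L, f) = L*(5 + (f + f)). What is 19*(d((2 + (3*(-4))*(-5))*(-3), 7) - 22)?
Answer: -67564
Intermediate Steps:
d(L, f) = L*(5 + 2*f)
19*(d((2 + (3*(-4))*(-5))*(-3), 7) - 22) = 19*(((2 + (3*(-4))*(-5))*(-3))*(5 + 2*7) - 22) = 19*(((2 - 12*(-5))*(-3))*(5 + 14) - 22) = 19*(((2 + 60)*(-3))*19 - 22) = 19*((62*(-3))*19 - 22) = 19*(-186*19 - 22) = 19*(-3534 - 22) = 19*(-3556) = -67564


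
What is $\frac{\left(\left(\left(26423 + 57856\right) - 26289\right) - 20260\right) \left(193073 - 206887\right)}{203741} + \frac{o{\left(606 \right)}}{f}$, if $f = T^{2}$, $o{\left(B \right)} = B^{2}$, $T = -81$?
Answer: $- \frac{371642970616}{148527189} \approx -2502.2$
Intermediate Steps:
$f = 6561$ ($f = \left(-81\right)^{2} = 6561$)
$\frac{\left(\left(\left(26423 + 57856\right) - 26289\right) - 20260\right) \left(193073 - 206887\right)}{203741} + \frac{o{\left(606 \right)}}{f} = \frac{\left(\left(\left(26423 + 57856\right) - 26289\right) - 20260\right) \left(193073 - 206887\right)}{203741} + \frac{606^{2}}{6561} = \left(\left(84279 - 26289\right) - 20260\right) \left(-13814\right) \frac{1}{203741} + 367236 \cdot \frac{1}{6561} = \left(57990 - 20260\right) \left(-13814\right) \frac{1}{203741} + \frac{40804}{729} = 37730 \left(-13814\right) \frac{1}{203741} + \frac{40804}{729} = \left(-521202220\right) \frac{1}{203741} + \frac{40804}{729} = - \frac{521202220}{203741} + \frac{40804}{729} = - \frac{371642970616}{148527189}$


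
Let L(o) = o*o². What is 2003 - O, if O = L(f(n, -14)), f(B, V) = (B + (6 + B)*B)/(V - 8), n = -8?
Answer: 2666057/1331 ≈ 2003.0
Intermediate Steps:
f(B, V) = (B + B*(6 + B))/(-8 + V)
L(o) = o³
O = -64/1331 (O = (-8*(7 - 8)/(-8 - 14))³ = (-8*(-1)/(-22))³ = (-8*(-1/22)*(-1))³ = (-4/11)³ = -64/1331 ≈ -0.048084)
2003 - O = 2003 - 1*(-64/1331) = 2003 + 64/1331 = 2666057/1331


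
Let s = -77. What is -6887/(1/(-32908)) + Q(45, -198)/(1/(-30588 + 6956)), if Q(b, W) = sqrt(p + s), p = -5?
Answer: 226637396 - 23632*I*sqrt(82) ≈ 2.2664e+8 - 2.14e+5*I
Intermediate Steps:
Q(b, W) = I*sqrt(82) (Q(b, W) = sqrt(-5 - 77) = sqrt(-82) = I*sqrt(82))
-6887/(1/(-32908)) + Q(45, -198)/(1/(-30588 + 6956)) = -6887/(1/(-32908)) + (I*sqrt(82))/(1/(-30588 + 6956)) = -6887/(-1/32908) + (I*sqrt(82))/(1/(-23632)) = -6887*(-32908) + (I*sqrt(82))/(-1/23632) = 226637396 + (I*sqrt(82))*(-23632) = 226637396 - 23632*I*sqrt(82)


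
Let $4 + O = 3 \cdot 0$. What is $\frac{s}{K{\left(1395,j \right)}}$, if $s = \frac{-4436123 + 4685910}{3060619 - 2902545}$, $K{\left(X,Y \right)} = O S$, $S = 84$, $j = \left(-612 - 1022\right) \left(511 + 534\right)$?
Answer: $- \frac{249787}{53112864} \approx -0.0047029$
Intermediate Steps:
$O = -4$ ($O = -4 + 3 \cdot 0 = -4 + 0 = -4$)
$j = -1707530$ ($j = \left(-1634\right) 1045 = -1707530$)
$K{\left(X,Y \right)} = -336$ ($K{\left(X,Y \right)} = \left(-4\right) 84 = -336$)
$s = \frac{249787}{158074} \approx 1.5802$
$\frac{s}{K{\left(1395,j \right)}} = \frac{249787}{158074 \left(-336\right)} = \frac{249787}{158074} \left(- \frac{1}{336}\right) = - \frac{249787}{53112864}$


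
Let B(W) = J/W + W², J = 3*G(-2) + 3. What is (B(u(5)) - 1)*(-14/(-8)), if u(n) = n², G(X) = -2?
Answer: 109179/100 ≈ 1091.8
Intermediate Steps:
J = -3 (J = 3*(-2) + 3 = -6 + 3 = -3)
B(W) = W² - 3/W (B(W) = -3/W + W² = W² - 3/W)
(B(u(5)) - 1)*(-14/(-8)) = ((-3 + (5²)³)/(5²) - 1)*(-14/(-8)) = ((-3 + 25³)/25 - 1)*(-14*(-⅛)) = ((-3 + 15625)/25 - 1)*(7/4) = ((1/25)*15622 - 1)*(7/4) = (15622/25 - 1)*(7/4) = (15597/25)*(7/4) = 109179/100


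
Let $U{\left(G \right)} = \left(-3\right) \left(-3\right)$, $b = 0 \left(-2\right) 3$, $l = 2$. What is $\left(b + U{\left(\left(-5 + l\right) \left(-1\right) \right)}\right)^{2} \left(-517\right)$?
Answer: $-41877$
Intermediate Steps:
$b = 0$ ($b = 0 \cdot 3 = 0$)
$U{\left(G \right)} = 9$
$\left(b + U{\left(\left(-5 + l\right) \left(-1\right) \right)}\right)^{2} \left(-517\right) = \left(0 + 9\right)^{2} \left(-517\right) = 9^{2} \left(-517\right) = 81 \left(-517\right) = -41877$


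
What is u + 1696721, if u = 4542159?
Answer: 6238880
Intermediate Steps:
u + 1696721 = 4542159 + 1696721 = 6238880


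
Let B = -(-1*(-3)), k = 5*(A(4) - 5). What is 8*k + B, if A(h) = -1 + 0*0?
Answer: -243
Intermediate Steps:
A(h) = -1 (A(h) = -1 + 0 = -1)
k = -30 (k = 5*(-1 - 5) = 5*(-6) = -30)
B = -3 ≈ -3.0000
8*k + B = 8*(-30) - 3 = -240 - 3 = -243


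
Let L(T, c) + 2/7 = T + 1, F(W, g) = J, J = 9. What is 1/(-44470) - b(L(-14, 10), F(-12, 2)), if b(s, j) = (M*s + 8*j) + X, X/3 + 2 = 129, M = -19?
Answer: -219592867/311290 ≈ -705.43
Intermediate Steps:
F(W, g) = 9
X = 381 (X = -6 + 3*129 = -6 + 387 = 381)
L(T, c) = 5/7 + T (L(T, c) = -2/7 + (T + 1) = -2/7 + (1 + T) = 5/7 + T)
b(s, j) = 381 - 19*s + 8*j (b(s, j) = (-19*s + 8*j) + 381 = 381 - 19*s + 8*j)
1/(-44470) - b(L(-14, 10), F(-12, 2)) = 1/(-44470) - (381 - 19*(5/7 - 14) + 8*9) = -1/44470 - (381 - 19*(-93/7) + 72) = -1/44470 - (381 + 1767/7 + 72) = -1/44470 - 1*4938/7 = -1/44470 - 4938/7 = -219592867/311290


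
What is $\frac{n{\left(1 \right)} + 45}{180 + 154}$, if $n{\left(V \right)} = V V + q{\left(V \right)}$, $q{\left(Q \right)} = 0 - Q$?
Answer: $\frac{45}{334} \approx 0.13473$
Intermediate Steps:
$q{\left(Q \right)} = - Q$
$n{\left(V \right)} = V^{2} - V$ ($n{\left(V \right)} = V V - V = V^{2} - V$)
$\frac{n{\left(1 \right)} + 45}{180 + 154} = \frac{1 \left(-1 + 1\right) + 45}{180 + 154} = \frac{1 \cdot 0 + 45}{334} = \left(0 + 45\right) \frac{1}{334} = 45 \cdot \frac{1}{334} = \frac{45}{334}$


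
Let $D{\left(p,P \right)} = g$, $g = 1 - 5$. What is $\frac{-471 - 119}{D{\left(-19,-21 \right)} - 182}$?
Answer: $\frac{295}{93} \approx 3.172$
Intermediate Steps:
$g = -4$ ($g = 1 - 5 = -4$)
$D{\left(p,P \right)} = -4$
$\frac{-471 - 119}{D{\left(-19,-21 \right)} - 182} = \frac{-471 - 119}{-4 - 182} = - \frac{590}{-186} = \left(-590\right) \left(- \frac{1}{186}\right) = \frac{295}{93}$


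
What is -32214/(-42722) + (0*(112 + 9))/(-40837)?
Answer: 16107/21361 ≈ 0.75404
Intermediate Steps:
-32214/(-42722) + (0*(112 + 9))/(-40837) = -32214*(-1/42722) + (0*121)*(-1/40837) = 16107/21361 + 0*(-1/40837) = 16107/21361 + 0 = 16107/21361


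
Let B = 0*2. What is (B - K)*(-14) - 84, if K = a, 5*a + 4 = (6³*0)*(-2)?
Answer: -476/5 ≈ -95.200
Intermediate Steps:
a = -⅘ (a = -⅘ + ((6³*0)*(-2))/5 = -⅘ + ((216*0)*(-2))/5 = -⅘ + (0*(-2))/5 = -⅘ + (⅕)*0 = -⅘ + 0 = -⅘ ≈ -0.80000)
K = -⅘ ≈ -0.80000
B = 0
(B - K)*(-14) - 84 = (0 - 1*(-⅘))*(-14) - 84 = (0 + ⅘)*(-14) - 84 = (⅘)*(-14) - 84 = -56/5 - 84 = -476/5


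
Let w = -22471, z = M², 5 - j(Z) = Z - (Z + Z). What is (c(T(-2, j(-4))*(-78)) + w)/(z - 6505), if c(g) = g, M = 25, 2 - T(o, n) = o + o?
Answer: 3277/840 ≈ 3.9012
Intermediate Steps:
j(Z) = 5 + Z (j(Z) = 5 - (Z - (Z + Z)) = 5 - (Z - 2*Z) = 5 - (-1)*Z = 5 + Z)
T(o, n) = 2 - 2*o (T(o, n) = 2 - (o + o) = 2 - 2*o)
z = 625 (z = 25² = 625)
(c(T(-2, j(-4))*(-78)) + w)/(z - 6505) = ((2 - 2*(-2))*(-78) - 22471)/(625 - 6505) = ((2 + 4)*(-78) - 22471)/(-5880) = (6*(-78) - 22471)*(-1/5880) = (-468 - 22471)*(-1/5880) = -22939*(-1/5880) = 3277/840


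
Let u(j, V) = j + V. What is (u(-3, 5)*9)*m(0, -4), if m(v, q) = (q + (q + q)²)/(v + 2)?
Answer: 540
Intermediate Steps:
m(v, q) = (q + 4*q²)/(2 + v) (m(v, q) = (q + (2*q)²)/(2 + v) = (q + 4*q²)/(2 + v))
u(j, V) = V + j
(u(-3, 5)*9)*m(0, -4) = ((5 - 3)*9)*(-4*(1 + 4*(-4))/(2 + 0)) = (2*9)*(-4*(1 - 16)/2) = 18*(-4*½*(-15)) = 18*30 = 540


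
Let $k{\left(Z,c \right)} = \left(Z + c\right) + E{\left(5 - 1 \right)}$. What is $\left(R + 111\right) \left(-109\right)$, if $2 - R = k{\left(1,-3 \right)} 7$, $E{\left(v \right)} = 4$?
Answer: $-10791$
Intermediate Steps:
$k{\left(Z,c \right)} = 4 + Z + c$ ($k{\left(Z,c \right)} = \left(Z + c\right) + 4 = 4 + Z + c$)
$R = -12$ ($R = 2 - \left(4 + 1 - 3\right) 7 = 2 - 2 \cdot 7 = 2 - 14 = -12$)
$\left(R + 111\right) \left(-109\right) = \left(-12 + 111\right) \left(-109\right) = 99 \left(-109\right) = -10791$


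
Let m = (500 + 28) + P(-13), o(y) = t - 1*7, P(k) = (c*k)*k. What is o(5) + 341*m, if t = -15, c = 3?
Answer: 352913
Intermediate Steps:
P(k) = 3*k**2 (P(k) = (3*k)*k = 3*k**2)
o(y) = -22 (o(y) = -15 - 1*7 = -15 - 7 = -22)
m = 1035 (m = (500 + 28) + 3*(-13)**2 = 528 + 3*169 = 528 + 507 = 1035)
o(5) + 341*m = -22 + 341*1035 = -22 + 352935 = 352913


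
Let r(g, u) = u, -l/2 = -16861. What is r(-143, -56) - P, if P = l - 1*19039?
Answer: -14739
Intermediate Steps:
l = 33722 (l = -2*(-16861) = 33722)
P = 14683 (P = 33722 - 1*19039 = 33722 - 19039 = 14683)
r(-143, -56) - P = -56 - 1*14683 = -56 - 14683 = -14739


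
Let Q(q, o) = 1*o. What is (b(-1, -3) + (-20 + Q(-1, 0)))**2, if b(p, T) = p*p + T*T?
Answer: 100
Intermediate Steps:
Q(q, o) = o
b(p, T) = T**2 + p**2 (b(p, T) = p**2 + T**2 = T**2 + p**2)
(b(-1, -3) + (-20 + Q(-1, 0)))**2 = (((-3)**2 + (-1)**2) + (-20 + 0))**2 = ((9 + 1) - 20)**2 = (10 - 20)**2 = (-10)**2 = 100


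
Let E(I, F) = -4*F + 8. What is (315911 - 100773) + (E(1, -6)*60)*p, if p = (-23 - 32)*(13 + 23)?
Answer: -3586462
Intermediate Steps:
p = -1980 (p = -55*36 = -1980)
E(I, F) = 8 - 4*F
(315911 - 100773) + (E(1, -6)*60)*p = (315911 - 100773) + ((8 - 4*(-6))*60)*(-1980) = 215138 + ((8 + 24)*60)*(-1980) = 215138 + (32*60)*(-1980) = 215138 + 1920*(-1980) = 215138 - 3801600 = -3586462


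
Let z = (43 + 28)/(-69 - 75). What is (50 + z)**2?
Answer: 50822641/20736 ≈ 2450.9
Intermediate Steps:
z = -71/144 (z = 71/(-144) = 71*(-1/144) = -71/144 ≈ -0.49306)
(50 + z)**2 = (50 - 71/144)**2 = (7129/144)**2 = 50822641/20736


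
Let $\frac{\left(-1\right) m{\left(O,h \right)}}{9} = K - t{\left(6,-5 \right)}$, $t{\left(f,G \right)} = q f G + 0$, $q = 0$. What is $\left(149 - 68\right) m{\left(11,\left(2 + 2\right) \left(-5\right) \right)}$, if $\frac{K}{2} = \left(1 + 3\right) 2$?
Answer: $-11664$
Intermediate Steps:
$t{\left(f,G \right)} = 0$ ($t{\left(f,G \right)} = 0 f G + 0 = 0 G + 0 = 0 + 0 = 0$)
$K = 16$ ($K = 2 \left(1 + 3\right) 2 = 2 \cdot 4 \cdot 2 = 2 \cdot 8 = 16$)
$m{\left(O,h \right)} = -144$ ($m{\left(O,h \right)} = - 9 \left(16 - 0\right) = - 9 \left(16 + 0\right) = \left(-9\right) 16 = -144$)
$\left(149 - 68\right) m{\left(11,\left(2 + 2\right) \left(-5\right) \right)} = \left(149 - 68\right) \left(-144\right) = 81 \left(-144\right) = -11664$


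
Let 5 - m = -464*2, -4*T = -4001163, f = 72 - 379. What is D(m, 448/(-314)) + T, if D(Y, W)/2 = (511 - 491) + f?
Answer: 3998867/4 ≈ 9.9972e+5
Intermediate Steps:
f = -307
T = 4001163/4 (T = -¼*(-4001163) = 4001163/4 ≈ 1.0003e+6)
m = 933 (m = 5 - (-464)*2 = 5 - 1*(-928) = 5 + 928 = 933)
D(Y, W) = -574 (D(Y, W) = 2*((511 - 491) - 307) = 2*(20 - 307) = 2*(-287) = -574)
D(m, 448/(-314)) + T = -574 + 4001163/4 = 3998867/4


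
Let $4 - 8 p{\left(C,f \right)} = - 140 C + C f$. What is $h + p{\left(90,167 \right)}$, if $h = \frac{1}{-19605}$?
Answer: $- \frac{23780869}{78420} \approx -303.25$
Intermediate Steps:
$h = - \frac{1}{19605} \approx -5.1007 \cdot 10^{-5}$
$p{\left(C,f \right)} = \frac{1}{2} + \frac{35 C}{2} - \frac{C f}{8}$ ($p{\left(C,f \right)} = \frac{1}{2} - \frac{- 140 C + C f}{8} = \frac{1}{2} - \left(- \frac{35 C}{2} + \frac{C f}{8}\right) = \frac{1}{2} + \frac{35 C}{2} - \frac{C f}{8}$)
$h + p{\left(90,167 \right)} = - \frac{1}{19605} + \left(\frac{1}{2} + \frac{35}{2} \cdot 90 - \frac{45}{4} \cdot 167\right) = - \frac{1}{19605} + \left(\frac{1}{2} + 1575 - \frac{7515}{4}\right) = - \frac{1}{19605} - \frac{1213}{4} = - \frac{23780869}{78420}$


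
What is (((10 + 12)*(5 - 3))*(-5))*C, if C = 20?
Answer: -4400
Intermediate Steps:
(((10 + 12)*(5 - 3))*(-5))*C = (((10 + 12)*(5 - 3))*(-5))*20 = ((22*2)*(-5))*20 = (44*(-5))*20 = -220*20 = -4400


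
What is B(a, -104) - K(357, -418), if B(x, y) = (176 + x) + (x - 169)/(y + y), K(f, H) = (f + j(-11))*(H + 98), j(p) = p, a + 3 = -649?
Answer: 22931573/208 ≈ 1.1025e+5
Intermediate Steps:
a = -652 (a = -3 - 649 = -652)
K(f, H) = (-11 + f)*(98 + H) (K(f, H) = (f - 11)*(H + 98) = (-11 + f)*(98 + H))
B(x, y) = 176 + x + (-169 + x)/(2*y) (B(x, y) = (176 + x) + (-169 + x)/((2*y)) = (176 + x) + (-169 + x)*(1/(2*y)) = (176 + x) + (-169 + x)/(2*y) = 176 + x + (-169 + x)/(2*y))
B(a, -104) - K(357, -418) = (1/2)*(-169 - 652 + 2*(-104)*(176 - 652))/(-104) - (-1078 - 11*(-418) + 98*357 - 418*357) = (1/2)*(-1/104)*(-169 - 652 + 2*(-104)*(-476)) - (-1078 + 4598 + 34986 - 149226) = (1/2)*(-1/104)*(-169 - 652 + 99008) - 1*(-110720) = (1/2)*(-1/104)*98187 + 110720 = -98187/208 + 110720 = 22931573/208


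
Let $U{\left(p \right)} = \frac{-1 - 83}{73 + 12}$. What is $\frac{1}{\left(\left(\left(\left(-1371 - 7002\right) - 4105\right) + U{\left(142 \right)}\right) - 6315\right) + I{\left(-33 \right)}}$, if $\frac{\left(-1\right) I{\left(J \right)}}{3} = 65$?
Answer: $- \frac{85}{1614064} \approx -5.2662 \cdot 10^{-5}$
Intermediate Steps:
$U{\left(p \right)} = - \frac{84}{85}$
$I{\left(J \right)} = -195$ ($I{\left(J \right)} = \left(-3\right) 65 = -195$)
$\frac{1}{\left(\left(\left(\left(-1371 - 7002\right) - 4105\right) + U{\left(142 \right)}\right) - 6315\right) + I{\left(-33 \right)}} = \frac{1}{\left(\left(\left(\left(-1371 - 7002\right) - 4105\right) - \frac{84}{85}\right) - 6315\right) - 195} = \frac{1}{\left(\left(\left(-8373 - 4105\right) - \frac{84}{85}\right) - 6315\right) - 195} = \frac{1}{\left(\left(-12478 - \frac{84}{85}\right) - 6315\right) - 195} = \frac{1}{\left(- \frac{1060714}{85} - 6315\right) - 195} = \frac{1}{- \frac{1597489}{85} - 195} = \frac{1}{- \frac{1614064}{85}} = - \frac{85}{1614064}$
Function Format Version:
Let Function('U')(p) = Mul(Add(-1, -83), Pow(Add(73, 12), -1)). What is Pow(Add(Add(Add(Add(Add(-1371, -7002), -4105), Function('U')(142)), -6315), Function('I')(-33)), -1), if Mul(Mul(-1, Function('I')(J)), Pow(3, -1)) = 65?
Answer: Rational(-85, 1614064) ≈ -5.2662e-5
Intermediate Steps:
Function('U')(p) = Rational(-84, 85) (Function('U')(p) = Mul(-84, Pow(85, -1)) = Mul(-84, Rational(1, 85)) = Rational(-84, 85))
Function('I')(J) = -195 (Function('I')(J) = Mul(-3, 65) = -195)
Pow(Add(Add(Add(Add(Add(-1371, -7002), -4105), Function('U')(142)), -6315), Function('I')(-33)), -1) = Pow(Add(Add(Add(Add(Add(-1371, -7002), -4105), Rational(-84, 85)), -6315), -195), -1) = Pow(Add(Add(Add(Add(-8373, -4105), Rational(-84, 85)), -6315), -195), -1) = Pow(Add(Add(Add(-12478, Rational(-84, 85)), -6315), -195), -1) = Pow(Add(Add(Rational(-1060714, 85), -6315), -195), -1) = Pow(Add(Rational(-1597489, 85), -195), -1) = Pow(Rational(-1614064, 85), -1) = Rational(-85, 1614064)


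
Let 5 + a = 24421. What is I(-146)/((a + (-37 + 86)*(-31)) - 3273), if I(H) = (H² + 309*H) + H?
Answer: -2993/2453 ≈ -1.2201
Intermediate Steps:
a = 24416 (a = -5 + 24421 = 24416)
I(H) = H² + 310*H
I(-146)/((a + (-37 + 86)*(-31)) - 3273) = (-146*(310 - 146))/((24416 + (-37 + 86)*(-31)) - 3273) = (-146*164)/((24416 + 49*(-31)) - 3273) = -23944/((24416 - 1519) - 3273) = -23944/(22897 - 3273) = -23944/19624 = -23944*1/19624 = -2993/2453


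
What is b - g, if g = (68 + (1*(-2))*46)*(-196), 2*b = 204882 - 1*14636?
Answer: 90419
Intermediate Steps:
b = 95123 (b = (204882 - 1*14636)/2 = (204882 - 14636)/2 = (½)*190246 = 95123)
g = 4704 (g = (68 - 2*46)*(-196) = (68 - 92)*(-196) = -24*(-196) = 4704)
b - g = 95123 - 1*4704 = 95123 - 4704 = 90419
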